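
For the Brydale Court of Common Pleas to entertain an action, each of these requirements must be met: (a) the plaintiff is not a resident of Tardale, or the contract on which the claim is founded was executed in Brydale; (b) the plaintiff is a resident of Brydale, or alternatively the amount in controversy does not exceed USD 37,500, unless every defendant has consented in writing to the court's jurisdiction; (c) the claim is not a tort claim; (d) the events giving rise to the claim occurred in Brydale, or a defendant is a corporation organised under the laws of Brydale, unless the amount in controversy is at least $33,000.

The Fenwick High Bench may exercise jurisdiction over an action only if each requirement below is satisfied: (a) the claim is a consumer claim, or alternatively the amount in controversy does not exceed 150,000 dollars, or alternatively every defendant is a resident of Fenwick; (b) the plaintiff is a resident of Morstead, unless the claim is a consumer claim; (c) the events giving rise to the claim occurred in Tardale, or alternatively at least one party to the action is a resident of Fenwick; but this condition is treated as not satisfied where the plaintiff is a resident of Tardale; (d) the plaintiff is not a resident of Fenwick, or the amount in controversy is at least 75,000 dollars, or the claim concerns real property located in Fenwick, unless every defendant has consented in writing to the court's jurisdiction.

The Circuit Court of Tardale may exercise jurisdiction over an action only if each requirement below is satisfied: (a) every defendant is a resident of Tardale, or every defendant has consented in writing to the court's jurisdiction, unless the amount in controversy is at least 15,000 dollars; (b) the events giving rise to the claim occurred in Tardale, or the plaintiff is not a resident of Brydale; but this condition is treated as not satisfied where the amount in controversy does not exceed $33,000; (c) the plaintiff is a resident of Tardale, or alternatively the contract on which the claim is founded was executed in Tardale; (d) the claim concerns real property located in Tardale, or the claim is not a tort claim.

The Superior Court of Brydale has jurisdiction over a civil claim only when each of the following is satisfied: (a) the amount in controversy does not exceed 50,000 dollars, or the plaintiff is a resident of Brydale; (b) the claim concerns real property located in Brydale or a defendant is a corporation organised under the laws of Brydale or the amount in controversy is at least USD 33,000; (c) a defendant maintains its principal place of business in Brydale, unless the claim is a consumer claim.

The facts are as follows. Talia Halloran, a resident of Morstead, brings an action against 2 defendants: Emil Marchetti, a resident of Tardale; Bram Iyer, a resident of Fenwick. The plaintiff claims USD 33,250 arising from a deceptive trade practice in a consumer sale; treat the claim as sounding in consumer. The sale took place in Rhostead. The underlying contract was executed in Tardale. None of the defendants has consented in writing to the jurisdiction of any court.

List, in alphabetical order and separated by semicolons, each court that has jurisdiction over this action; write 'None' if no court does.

The Brydale Court of Common Pleas:
  (a) The plaintiff resides in Morstead, which is not Tardale, so this disjunct is met. Met.
  (b) The amount in controversy is $33,250, within the $37,500 ceiling, so this disjunct is met. Condition met.
  (c) The claim is a consumer claim, not a tort claim. Condition met.
  (d) The operative events occurred in Rhostead, not Brydale; no defendant is a corporation — no alternative holds. The proviso rescues it, though: the amount in controversy is USD 33,250, which meets the 33,000 dollars floor. Met.
  → Every requirement is satisfied — jurisdiction.
The Fenwick High Bench:
  (a) The claim is a consumer claim, so one alternative holds. Condition met.
  (b) The plaintiff resides in Morstead. Met.
  (c) Bram Iyer resides in Fenwick, which satisfies one of the alternatives. The carve-out does not apply: the plaintiff resides in Morstead, not Tardale. Met.
  (d) The plaintiff resides in Morstead, which is not Fenwick, so this disjunct is met. Satisfied.
  → The court has jurisdiction.
The Circuit Court of Tardale:
  (a) The defendants reside as follows — Emil Marchetti in Tardale, Bram Iyer in Fenwick — not all in Tardale; no such written consent has been filed — no alternative holds. The proviso rescues it, though: the amount in controversy is $33,250, which meets the 15,000 dollars floor. Condition met.
  (b) The plaintiff resides in Morstead, which is not Brydale, so this disjunct is met. And the carve-out is inapplicable — the amount in controversy is $33,250, above the USD 33,000 ceiling. Satisfied.
  (c) The contract was executed in Tardale, so one alternative holds. Condition met.
  (d) The claim is a consumer claim, not a tort claim, which satisfies one of the alternatives. Satisfied.
  → Every requirement is satisfied — jurisdiction.
The Superior Court of Brydale:
  (a) The amount in controversy is $33,250, within the USD 50,000 ceiling, so this disjunct is met. Satisfied.
  (b) The amount in controversy is 33,250 dollars, which meets the 33,000 dollars floor, which satisfies one of the alternatives. Met.
  (c) No defendant is a corporation. But the claim is a consumer claim, and the 'unless' clause therefore excuses the requirement. Met.
  → All conditions met; jurisdiction exists.

the Brydale Court of Common Pleas; the Circuit Court of Tardale; the Fenwick High Bench; the Superior Court of Brydale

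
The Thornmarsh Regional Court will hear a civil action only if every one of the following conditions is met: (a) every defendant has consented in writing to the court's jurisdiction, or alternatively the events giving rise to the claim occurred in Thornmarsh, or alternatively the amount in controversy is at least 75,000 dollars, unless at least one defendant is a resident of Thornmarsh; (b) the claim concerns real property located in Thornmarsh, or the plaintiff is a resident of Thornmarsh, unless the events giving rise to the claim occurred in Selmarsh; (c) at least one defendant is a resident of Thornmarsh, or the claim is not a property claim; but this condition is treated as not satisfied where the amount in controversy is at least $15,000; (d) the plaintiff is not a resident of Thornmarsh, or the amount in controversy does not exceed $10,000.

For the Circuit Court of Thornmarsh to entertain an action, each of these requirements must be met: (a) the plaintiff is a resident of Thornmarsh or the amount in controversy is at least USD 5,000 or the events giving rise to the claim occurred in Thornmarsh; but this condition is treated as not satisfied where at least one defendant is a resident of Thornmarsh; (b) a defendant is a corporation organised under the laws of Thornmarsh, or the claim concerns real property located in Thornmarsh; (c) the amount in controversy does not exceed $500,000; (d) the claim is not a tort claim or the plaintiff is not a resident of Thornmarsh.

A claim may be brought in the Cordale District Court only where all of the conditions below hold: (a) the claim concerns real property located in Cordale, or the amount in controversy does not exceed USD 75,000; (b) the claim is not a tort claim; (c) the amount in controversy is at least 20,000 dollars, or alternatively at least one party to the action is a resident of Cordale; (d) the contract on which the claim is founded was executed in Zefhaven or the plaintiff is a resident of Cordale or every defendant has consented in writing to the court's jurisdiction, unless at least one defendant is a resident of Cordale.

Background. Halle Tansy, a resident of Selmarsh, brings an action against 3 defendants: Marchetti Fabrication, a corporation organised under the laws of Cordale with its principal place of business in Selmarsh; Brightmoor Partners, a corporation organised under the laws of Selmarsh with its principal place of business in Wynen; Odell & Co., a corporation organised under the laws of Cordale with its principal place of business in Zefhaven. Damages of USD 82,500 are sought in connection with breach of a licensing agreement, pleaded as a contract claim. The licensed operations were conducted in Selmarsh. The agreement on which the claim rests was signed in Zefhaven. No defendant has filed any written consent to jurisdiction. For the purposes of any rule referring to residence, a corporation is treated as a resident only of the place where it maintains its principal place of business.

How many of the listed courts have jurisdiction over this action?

0

The Thornmarsh Regional Court:
  (a) The amount in controversy is 82,500 dollars, which meets the USD 75,000 floor, so one alternative holds. Met.
  (b) The claim does not concern real property; the plaintiff resides in Selmarsh, not Thornmarsh — every alternative fails. But the operative events occurred in Selmarsh, and the 'unless' clause therefore excuses the requirement. Condition met.
  (c) The claim is a contract claim, not a property claim, so this disjunct is met. However, the amount in controversy is $82,500, which meets the $15,000 floor, which falls within the stated exception and so defeats the condition. Fails.
  (d) The plaintiff resides in Selmarsh, which is not Thornmarsh — that alternative is enough. Satisfied.
  → The court lacks jurisdiction.
The Circuit Court of Thornmarsh:
  (a) The amount in controversy is 82,500 dollars, which meets the 5,000 dollars floor, so one alternative holds. The carve-out does not apply: no defendant resides in Thornmarsh (they reside in Selmarsh, Wynen, Zefhaven). Satisfied.
  (b) The corporate defendant(s) are organised in Cordale, Selmarsh, not Thornmarsh; the claim does not concern real property — no alternative holds. Not satisfied.
  (c) The amount in controversy is USD 82,500, within the 500,000 dollars ceiling. Met.
  (d) The claim is a contract claim, not a tort claim, which satisfies one of the alternatives. Condition met.
  → At least one condition fails; no jurisdiction.
The Cordale District Court:
  (a) The claim does not concern real property; the amount in controversy is 82,500 dollars, above the 75,000 dollars ceiling — none of the alternatives is met. Not met.
  (b) The claim is a contract claim, not a tort claim. Satisfied.
  (c) The amount in controversy is USD 82,500, which meets the USD 20,000 floor, so this disjunct is met. Satisfied.
  (d) The contract was executed in Zefhaven — that alternative is enough. Satisfied.
  → The court lacks jurisdiction.
No court satisfies all of its conditions.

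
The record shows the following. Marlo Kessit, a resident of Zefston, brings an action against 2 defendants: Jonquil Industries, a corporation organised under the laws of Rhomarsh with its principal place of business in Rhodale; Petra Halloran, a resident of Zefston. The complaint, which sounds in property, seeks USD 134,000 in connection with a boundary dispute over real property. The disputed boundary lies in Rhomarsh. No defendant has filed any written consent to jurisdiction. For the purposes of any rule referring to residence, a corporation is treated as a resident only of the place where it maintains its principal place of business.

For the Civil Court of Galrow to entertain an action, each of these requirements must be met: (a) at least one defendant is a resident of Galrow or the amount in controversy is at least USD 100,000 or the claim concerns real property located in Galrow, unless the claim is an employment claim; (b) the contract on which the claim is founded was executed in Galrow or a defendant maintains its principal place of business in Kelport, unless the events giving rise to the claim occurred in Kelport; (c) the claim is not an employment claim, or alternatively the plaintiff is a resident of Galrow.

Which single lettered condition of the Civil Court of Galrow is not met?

The Civil Court of Galrow:
  (a) The amount in controversy is 134,000 dollars, which meets the 100,000 dollars floor — that alternative is enough. Condition met.
  (b) No contract (and hence no place of execution) is alleged; the corporate defendant(s) have their principal place of business in Rhodale, not Kelport — every alternative fails. And the operative events occurred in Rhomarsh, not Kelport, so the proviso does not save it. Fails.
  (c) The claim is a property claim, not an employment claim — that alternative is enough. Met.
Only condition (b) fails.

(b)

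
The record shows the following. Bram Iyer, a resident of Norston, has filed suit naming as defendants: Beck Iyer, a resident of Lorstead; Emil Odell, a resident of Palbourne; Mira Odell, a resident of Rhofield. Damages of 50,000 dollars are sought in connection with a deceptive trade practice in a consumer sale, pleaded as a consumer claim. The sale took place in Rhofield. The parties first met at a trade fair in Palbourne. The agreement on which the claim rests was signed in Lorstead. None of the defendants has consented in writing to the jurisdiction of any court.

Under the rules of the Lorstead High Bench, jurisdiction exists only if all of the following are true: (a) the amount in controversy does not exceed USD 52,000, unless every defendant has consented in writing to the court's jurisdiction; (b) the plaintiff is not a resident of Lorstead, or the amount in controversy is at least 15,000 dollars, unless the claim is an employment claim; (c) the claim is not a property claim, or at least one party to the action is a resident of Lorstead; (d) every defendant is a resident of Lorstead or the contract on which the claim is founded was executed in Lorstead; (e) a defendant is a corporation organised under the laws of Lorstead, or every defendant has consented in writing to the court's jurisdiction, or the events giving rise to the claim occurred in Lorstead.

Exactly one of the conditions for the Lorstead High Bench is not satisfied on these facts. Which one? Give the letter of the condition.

The Lorstead High Bench:
  (a) The amount in controversy is 50,000 dollars, within the 52,000 dollars ceiling. Met.
  (b) The plaintiff resides in Norston, which is not Lorstead, which satisfies one of the alternatives. Condition met.
  (c) The claim is a consumer claim, not a property claim, which satisfies one of the alternatives. Condition met.
  (d) The contract was executed in Lorstead, which satisfies one of the alternatives. Condition met.
  (e) No defendant is a corporation; no such written consent has been filed; the operative events occurred in Rhofield, not Lorstead — every alternative fails. Not satisfied.
Only condition (e) fails.

(e)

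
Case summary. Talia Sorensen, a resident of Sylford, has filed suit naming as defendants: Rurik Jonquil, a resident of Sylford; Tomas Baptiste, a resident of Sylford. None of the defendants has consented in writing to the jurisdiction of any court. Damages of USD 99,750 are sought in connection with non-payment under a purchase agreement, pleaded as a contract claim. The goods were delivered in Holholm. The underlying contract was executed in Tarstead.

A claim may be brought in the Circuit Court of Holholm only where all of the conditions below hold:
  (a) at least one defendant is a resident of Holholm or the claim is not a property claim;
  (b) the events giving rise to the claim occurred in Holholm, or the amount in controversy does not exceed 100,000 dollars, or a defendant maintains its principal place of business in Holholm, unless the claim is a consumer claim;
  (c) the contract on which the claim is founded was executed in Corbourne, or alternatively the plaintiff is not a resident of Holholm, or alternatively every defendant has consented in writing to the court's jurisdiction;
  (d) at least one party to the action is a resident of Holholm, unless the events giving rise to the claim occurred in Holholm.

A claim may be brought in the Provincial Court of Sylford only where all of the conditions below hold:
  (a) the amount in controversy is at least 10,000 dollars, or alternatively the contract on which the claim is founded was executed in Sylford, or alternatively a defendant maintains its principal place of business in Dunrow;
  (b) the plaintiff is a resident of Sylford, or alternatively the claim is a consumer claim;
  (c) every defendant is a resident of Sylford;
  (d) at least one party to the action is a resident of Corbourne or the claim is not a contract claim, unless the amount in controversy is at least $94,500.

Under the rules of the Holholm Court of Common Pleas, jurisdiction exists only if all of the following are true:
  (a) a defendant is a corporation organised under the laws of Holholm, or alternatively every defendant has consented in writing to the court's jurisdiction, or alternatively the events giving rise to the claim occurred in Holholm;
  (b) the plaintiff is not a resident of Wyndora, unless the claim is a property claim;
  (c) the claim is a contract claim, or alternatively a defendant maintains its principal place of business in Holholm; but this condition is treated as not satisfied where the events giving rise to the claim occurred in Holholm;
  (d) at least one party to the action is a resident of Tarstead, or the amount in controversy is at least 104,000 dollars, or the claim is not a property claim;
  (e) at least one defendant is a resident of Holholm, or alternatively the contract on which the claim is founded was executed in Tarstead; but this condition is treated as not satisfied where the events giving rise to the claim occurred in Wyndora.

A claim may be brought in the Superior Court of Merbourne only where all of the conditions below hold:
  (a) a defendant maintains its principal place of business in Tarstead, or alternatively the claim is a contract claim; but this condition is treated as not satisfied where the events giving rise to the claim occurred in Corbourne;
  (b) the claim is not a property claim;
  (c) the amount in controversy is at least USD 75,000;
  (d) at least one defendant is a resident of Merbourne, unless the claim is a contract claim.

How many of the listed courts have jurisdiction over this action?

3

The Circuit Court of Holholm:
  (a) The claim is a contract claim, not a property claim, so this disjunct is met. Condition met.
  (b) The operative events occurred in Holholm, so one alternative holds. Met.
  (c) The plaintiff resides in Sylford, which is not Holholm, which satisfies one of the alternatives. Satisfied.
  (d) No party resides in Holholm. However, the operative events occurred in Holholm, so the 'unless' proviso supplies this condition. Met.
  → All conditions met; jurisdiction exists.
The Provincial Court of Sylford:
  (a) The amount in controversy is 99,750 dollars, which meets the $10,000 floor, so one alternative holds. Satisfied.
  (b) The plaintiff resides in Sylford, which satisfies one of the alternatives. Met.
  (c) The defendants reside as follows — Rurik Jonquil in Sylford, Tomas Baptiste in Sylford — all in Sylford. Satisfied.
  (d) No party resides in Corbourne; the claim is a contract claim — every alternative fails. The proviso rescues it, though: the amount in controversy is 99,750 dollars, which meets the $94,500 floor. Satisfied.
  → Every requirement is satisfied — jurisdiction.
The Holholm Court of Common Pleas:
  (a) The operative events occurred in Holholm, so this disjunct is met. Met.
  (b) The plaintiff resides in Sylford, which is not Wyndora. Met.
  (c) The claim is a contract claim, which satisfies one of the alternatives. But the carve-out bites: the operative events occurred in Holholm. Not met.
  (d) The claim is a contract claim, not a property claim, so this disjunct is met. Met.
  (e) The contract was executed in Tarstead, so one alternative holds. The exception is not triggered, since the operative events occurred in Holholm, not Wyndora. Condition met.
  → At least one condition fails; no jurisdiction.
The Superior Court of Merbourne:
  (a) The claim is a contract claim — that alternative is enough. And the carve-out is inapplicable — the operative events occurred in Holholm, not Corbourne. Satisfied.
  (b) The claim is a contract claim, not a property claim. Condition met.
  (c) The amount in controversy is 99,750 dollars, which meets the USD 75,000 floor. Met.
  (d) No defendant resides in Merbourne (they reside in Sylford, Sylford). But the claim is a contract claim, and the 'unless' clause therefore excuses the requirement. Condition met.
  → Jurisdiction lies.
Courts with jurisdiction: the Circuit Court of Holholm, the Provincial Court of Sylford, the Superior Court of Merbourne — 3 in total.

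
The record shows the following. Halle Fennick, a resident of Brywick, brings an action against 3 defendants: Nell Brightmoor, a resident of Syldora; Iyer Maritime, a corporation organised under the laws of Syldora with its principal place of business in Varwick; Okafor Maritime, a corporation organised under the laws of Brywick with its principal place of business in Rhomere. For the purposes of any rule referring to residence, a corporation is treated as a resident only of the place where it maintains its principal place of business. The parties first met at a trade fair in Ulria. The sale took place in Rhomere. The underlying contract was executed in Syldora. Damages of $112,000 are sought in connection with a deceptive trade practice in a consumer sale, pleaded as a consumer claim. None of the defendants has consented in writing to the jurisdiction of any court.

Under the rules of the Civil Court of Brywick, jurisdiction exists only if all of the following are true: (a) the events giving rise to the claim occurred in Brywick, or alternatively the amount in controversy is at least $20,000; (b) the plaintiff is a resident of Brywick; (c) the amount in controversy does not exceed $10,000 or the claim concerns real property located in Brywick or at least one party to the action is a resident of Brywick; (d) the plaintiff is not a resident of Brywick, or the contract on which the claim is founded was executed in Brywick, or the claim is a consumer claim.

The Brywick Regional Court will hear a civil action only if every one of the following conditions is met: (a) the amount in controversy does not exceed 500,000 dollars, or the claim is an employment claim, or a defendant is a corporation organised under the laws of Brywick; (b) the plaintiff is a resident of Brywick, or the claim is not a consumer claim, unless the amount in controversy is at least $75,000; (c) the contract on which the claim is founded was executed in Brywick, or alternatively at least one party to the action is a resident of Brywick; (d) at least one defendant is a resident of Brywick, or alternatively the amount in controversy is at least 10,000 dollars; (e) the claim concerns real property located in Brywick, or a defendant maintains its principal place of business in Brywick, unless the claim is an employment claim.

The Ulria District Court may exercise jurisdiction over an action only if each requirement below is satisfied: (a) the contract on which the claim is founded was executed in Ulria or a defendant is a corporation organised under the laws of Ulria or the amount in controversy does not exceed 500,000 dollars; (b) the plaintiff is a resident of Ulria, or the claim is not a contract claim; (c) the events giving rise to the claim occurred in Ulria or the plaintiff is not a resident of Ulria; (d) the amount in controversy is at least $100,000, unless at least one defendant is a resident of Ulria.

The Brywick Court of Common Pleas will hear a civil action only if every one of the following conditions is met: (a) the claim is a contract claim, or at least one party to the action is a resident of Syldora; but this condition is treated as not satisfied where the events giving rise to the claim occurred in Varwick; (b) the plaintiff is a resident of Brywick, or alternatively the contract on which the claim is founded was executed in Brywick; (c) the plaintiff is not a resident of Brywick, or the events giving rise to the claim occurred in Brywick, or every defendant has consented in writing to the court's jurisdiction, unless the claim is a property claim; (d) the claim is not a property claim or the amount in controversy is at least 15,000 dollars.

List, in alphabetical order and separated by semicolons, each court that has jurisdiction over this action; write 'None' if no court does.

the Civil Court of Brywick; the Ulria District Court

The Civil Court of Brywick:
  (a) The amount in controversy is 112,000 dollars, which meets the USD 20,000 floor, which satisfies one of the alternatives. Met.
  (b) The plaintiff resides in Brywick. Satisfied.
  (c) Halle Fennick resides in Brywick, which satisfies one of the alternatives. Met.
  (d) The claim is a consumer claim, so one alternative holds. Condition met.
  → Every requirement is satisfied — jurisdiction.
The Brywick Regional Court:
  (a) The amount in controversy is USD 112,000, within the USD 500,000 ceiling — that alternative is enough. Satisfied.
  (b) The plaintiff resides in Brywick, which satisfies one of the alternatives. Met.
  (c) Halle Fennick resides in Brywick, so this disjunct is met. Satisfied.
  (d) The amount in controversy is USD 112,000, which meets the 10,000 dollars floor, so this disjunct is met. Met.
  (e) The claim does not concern real property; the corporate defendant(s) have their principal place of business in Rhomere, Varwick, not Brywick — no alternative holds. The proviso offers no rescue either, since the claim is a consumer claim, not an employment claim. Fails.
  → Not every requirement is met — no jurisdiction.
The Ulria District Court:
  (a) The amount in controversy is USD 112,000, within the USD 500,000 ceiling, so one alternative holds. Condition met.
  (b) The claim is a consumer claim, not a contract claim, so this disjunct is met. Met.
  (c) The plaintiff resides in Brywick, which is not Ulria, which satisfies one of the alternatives. Satisfied.
  (d) The amount in controversy is $112,000, which meets the USD 100,000 floor. Met.
  → Every requirement is satisfied — jurisdiction.
The Brywick Court of Common Pleas:
  (a) Nell Brightmoor resides in Syldora, which satisfies one of the alternatives. The carve-out does not apply: the operative events occurred in Rhomere, not Varwick. Condition met.
  (b) The plaintiff resides in Brywick, which satisfies one of the alternatives. Met.
  (c) The plaintiff resides in Brywick; the operative events occurred in Rhomere, not Brywick; no such written consent has been filed — none of the alternatives is met. Nor does the 'unless' clause help: the claim is a consumer claim, not a property claim. Condition not met.
  (d) The claim is a consumer claim, not a property claim, so this disjunct is met. Satisfied.
  → Not every requirement is met — no jurisdiction.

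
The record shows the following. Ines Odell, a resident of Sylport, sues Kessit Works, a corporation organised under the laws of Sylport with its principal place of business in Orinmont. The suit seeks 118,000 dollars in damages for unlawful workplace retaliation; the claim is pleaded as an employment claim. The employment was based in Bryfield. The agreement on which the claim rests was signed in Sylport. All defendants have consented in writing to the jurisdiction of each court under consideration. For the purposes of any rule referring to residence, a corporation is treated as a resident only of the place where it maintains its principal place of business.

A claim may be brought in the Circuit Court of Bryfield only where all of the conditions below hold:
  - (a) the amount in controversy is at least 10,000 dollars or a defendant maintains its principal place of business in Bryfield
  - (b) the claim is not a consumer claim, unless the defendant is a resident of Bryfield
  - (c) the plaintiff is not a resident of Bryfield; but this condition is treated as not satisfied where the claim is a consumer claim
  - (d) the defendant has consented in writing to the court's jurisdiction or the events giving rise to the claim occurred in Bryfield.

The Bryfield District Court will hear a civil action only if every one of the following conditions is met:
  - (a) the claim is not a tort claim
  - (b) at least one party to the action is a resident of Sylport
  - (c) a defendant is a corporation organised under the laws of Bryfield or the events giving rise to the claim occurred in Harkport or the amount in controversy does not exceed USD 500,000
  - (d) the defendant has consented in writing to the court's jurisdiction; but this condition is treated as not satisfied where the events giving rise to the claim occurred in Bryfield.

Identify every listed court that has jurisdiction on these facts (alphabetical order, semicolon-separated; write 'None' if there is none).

the Circuit Court of Bryfield

The Circuit Court of Bryfield:
  (a) The amount in controversy is 118,000 dollars, which meets the 10,000 dollars floor, so this disjunct is met. Met.
  (b) The claim is an employment claim, not a consumer claim. Met.
  (c) The plaintiff resides in Sylport, which is not Bryfield. The carve-out does not apply: the claim is an employment claim, not a consumer claim. Met.
  (d) Every defendant has filed written consent, so one alternative holds. Met.
  → Every requirement is satisfied — jurisdiction.
The Bryfield District Court:
  (a) The claim is an employment claim, not a tort claim. Satisfied.
  (b) Ines Odell resides in Sylport. Condition met.
  (c) The amount in controversy is $118,000, within the $500,000 ceiling, so this disjunct is met. Condition met.
  (d) Every defendant has filed written consent. But the carve-out bites: the operative events occurred in Bryfield. Not satisfied.
  → Not every requirement is met — no jurisdiction.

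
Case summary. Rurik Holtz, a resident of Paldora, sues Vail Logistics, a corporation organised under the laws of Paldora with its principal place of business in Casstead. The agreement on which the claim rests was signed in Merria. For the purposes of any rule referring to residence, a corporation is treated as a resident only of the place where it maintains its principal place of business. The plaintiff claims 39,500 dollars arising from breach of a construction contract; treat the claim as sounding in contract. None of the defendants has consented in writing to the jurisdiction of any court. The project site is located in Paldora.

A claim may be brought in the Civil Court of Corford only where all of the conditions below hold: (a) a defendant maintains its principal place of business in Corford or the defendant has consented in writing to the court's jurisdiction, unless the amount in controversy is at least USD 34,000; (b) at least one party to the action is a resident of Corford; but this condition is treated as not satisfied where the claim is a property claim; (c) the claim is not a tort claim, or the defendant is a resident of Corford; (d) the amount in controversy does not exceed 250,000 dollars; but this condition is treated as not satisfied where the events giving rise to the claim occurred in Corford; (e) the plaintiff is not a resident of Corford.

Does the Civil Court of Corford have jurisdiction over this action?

No

The Civil Court of Corford:
  (a) The corporate defendant(s) have their principal place of business in Casstead, not Corford; no such written consent has been filed — every alternative fails. The proviso rescues it, though: the amount in controversy is 39,500 dollars, which meets the 34,000 dollars floor. Met.
  (b) No party resides in Corford. Condition not met.
  (c) The claim is a contract claim, not a tort claim — that alternative is enough. Met.
  (d) The amount in controversy is USD 39,500, within the $250,000 ceiling. The exception is not triggered, since the operative events occurred in Paldora, not Corford. Satisfied.
  (e) The plaintiff resides in Paldora, which is not Corford. Satisfied.
  → No jurisdiction.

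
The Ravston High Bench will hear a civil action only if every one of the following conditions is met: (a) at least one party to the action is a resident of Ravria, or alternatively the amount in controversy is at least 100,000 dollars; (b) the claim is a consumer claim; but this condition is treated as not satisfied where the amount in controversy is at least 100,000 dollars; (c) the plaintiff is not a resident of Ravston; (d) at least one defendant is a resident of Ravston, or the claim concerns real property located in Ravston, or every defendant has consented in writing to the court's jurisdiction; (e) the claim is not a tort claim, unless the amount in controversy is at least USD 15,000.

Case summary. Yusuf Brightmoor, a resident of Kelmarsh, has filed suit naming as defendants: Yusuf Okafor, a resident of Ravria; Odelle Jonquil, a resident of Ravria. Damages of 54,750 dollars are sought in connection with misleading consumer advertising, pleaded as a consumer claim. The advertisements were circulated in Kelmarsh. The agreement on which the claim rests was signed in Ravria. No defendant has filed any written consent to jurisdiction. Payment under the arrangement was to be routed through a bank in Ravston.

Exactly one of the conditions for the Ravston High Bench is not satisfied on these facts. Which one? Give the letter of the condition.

(d)

The Ravston High Bench:
  (a) Yusuf Okafor resides in Ravria, which satisfies one of the alternatives. Satisfied.
  (b) The claim is a consumer claim. The carve-out does not apply: the amount in controversy is 54,750 dollars, below the USD 100,000 floor. Met.
  (c) The plaintiff resides in Kelmarsh, which is not Ravston. Condition met.
  (d) No defendant resides in Ravston (they reside in Ravria, Ravria); the claim does not concern real property; no such written consent has been filed — none of the alternatives is met. Not satisfied.
  (e) The claim is a consumer claim, not a tort claim. Met.
Only condition (d) fails.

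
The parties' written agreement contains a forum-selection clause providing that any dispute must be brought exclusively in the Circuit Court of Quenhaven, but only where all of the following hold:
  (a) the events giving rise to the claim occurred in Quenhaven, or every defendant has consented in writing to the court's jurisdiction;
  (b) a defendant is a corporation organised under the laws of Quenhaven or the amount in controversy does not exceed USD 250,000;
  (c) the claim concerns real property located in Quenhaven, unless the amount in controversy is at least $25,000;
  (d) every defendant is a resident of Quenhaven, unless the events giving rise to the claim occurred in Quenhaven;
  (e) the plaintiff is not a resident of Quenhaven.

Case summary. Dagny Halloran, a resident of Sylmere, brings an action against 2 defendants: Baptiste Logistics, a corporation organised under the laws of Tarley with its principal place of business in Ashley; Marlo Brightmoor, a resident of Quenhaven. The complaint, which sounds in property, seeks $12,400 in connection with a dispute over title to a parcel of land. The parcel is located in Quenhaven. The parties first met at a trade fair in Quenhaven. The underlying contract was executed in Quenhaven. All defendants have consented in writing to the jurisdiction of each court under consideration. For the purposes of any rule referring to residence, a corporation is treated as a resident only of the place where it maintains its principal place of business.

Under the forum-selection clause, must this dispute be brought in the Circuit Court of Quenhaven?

The Circuit Court of Quenhaven:
  (a) The operative events occurred in Quenhaven, so this disjunct is met. Satisfied.
  (b) The amount in controversy is USD 12,400, within the USD 250,000 ceiling, so this disjunct is met. Condition met.
  (c) The property lies in Quenhaven. Satisfied.
  (d) The defendants reside as follows — Baptiste Logistics in Ashley, Marlo Brightmoor in Quenhaven — not all in Quenhaven. But the operative events occurred in Quenhaven, and the 'unless' clause therefore excuses the requirement. Condition met.
  (e) The plaintiff resides in Sylmere, which is not Quenhaven. Satisfied.
  → The clause applies.

Yes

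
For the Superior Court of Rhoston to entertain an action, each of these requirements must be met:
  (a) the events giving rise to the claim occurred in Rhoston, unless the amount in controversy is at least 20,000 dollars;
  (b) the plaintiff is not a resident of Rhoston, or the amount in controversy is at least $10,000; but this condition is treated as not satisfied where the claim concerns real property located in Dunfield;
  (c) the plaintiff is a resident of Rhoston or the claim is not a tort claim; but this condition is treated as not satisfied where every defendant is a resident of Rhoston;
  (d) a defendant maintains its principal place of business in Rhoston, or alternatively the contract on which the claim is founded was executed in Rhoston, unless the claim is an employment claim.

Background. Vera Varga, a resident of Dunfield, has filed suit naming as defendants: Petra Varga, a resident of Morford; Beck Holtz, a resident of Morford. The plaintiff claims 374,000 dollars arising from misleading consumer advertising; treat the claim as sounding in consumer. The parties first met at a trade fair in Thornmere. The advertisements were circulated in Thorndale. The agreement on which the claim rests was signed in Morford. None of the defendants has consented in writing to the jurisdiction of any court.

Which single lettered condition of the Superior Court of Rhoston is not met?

(d)

The Superior Court of Rhoston:
  (a) The operative events occurred in Thorndale, not Rhoston. But the amount in controversy is 374,000 dollars, which meets the $20,000 floor, and the 'unless' clause therefore excuses the requirement. Satisfied.
  (b) The plaintiff resides in Dunfield, which is not Rhoston — that alternative is enough. The exception is not triggered, since the claim does not concern real property. Satisfied.
  (c) The claim is a consumer claim, not a tort claim — that alternative is enough. And the carve-out is inapplicable — the defendants reside as follows — Petra Varga in Morford, Beck Holtz in Morford — not all in Rhoston. Satisfied.
  (d) No defendant is a corporation; the contract was executed in Morford, not Rhoston — no alternative holds. The proviso offers no rescue either, since the claim is a consumer claim, not an employment claim. Fails.
Only condition (d) fails.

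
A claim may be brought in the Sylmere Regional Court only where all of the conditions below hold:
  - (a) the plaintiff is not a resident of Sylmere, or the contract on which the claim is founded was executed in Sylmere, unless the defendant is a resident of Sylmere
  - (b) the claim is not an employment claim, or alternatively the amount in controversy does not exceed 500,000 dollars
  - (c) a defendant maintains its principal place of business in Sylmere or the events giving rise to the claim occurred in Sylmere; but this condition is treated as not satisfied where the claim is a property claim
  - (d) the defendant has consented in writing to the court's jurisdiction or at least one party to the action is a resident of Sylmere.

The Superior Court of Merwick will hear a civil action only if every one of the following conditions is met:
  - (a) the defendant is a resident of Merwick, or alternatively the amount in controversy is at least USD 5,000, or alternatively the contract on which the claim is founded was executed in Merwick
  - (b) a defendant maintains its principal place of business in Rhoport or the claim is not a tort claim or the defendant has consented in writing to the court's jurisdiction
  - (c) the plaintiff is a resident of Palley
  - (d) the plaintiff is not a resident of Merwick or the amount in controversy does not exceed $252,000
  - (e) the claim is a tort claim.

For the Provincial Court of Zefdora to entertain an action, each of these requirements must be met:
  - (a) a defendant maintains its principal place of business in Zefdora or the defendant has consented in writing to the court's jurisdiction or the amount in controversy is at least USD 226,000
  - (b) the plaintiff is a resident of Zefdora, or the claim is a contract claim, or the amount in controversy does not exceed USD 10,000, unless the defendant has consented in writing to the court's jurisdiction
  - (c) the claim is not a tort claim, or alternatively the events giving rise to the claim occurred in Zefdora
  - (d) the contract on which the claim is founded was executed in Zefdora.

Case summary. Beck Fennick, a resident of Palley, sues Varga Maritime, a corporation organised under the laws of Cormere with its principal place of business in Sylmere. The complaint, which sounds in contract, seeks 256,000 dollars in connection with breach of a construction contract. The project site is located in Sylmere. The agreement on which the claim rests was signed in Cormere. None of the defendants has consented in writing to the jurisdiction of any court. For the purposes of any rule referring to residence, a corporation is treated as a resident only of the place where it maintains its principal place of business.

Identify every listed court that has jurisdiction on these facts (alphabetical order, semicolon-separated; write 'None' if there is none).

the Sylmere Regional Court

The Sylmere Regional Court:
  (a) The plaintiff resides in Palley, which is not Sylmere, which satisfies one of the alternatives. Met.
  (b) The claim is a contract claim, not an employment claim, so this disjunct is met. Condition met.
  (c) Varga Maritime has its principal place of business in Sylmere, which satisfies one of the alternatives. And the carve-out is inapplicable — the claim is a contract claim, not a property claim. Condition met.
  (d) Varga Maritime resides in Sylmere, which satisfies one of the alternatives. Met.
  → All conditions met; jurisdiction exists.
The Superior Court of Merwick:
  (a) The amount in controversy is USD 256,000, which meets the 5,000 dollars floor, which satisfies one of the alternatives. Met.
  (b) The claim is a contract claim, not a tort claim, so this disjunct is met. Met.
  (c) The plaintiff resides in Palley. Met.
  (d) The plaintiff resides in Palley, which is not Merwick — that alternative is enough. Met.
  (e) The claim is a contract claim, not a tort claim. Fails.
  → No jurisdiction.
The Provincial Court of Zefdora:
  (a) The amount in controversy is $256,000, which meets the USD 226,000 floor, so one alternative holds. Met.
  (b) The claim is a contract claim, which satisfies one of the alternatives. Condition met.
  (c) The claim is a contract claim, not a tort claim — that alternative is enough. Satisfied.
  (d) The contract was executed in Cormere, not Zefdora. Fails.
  → No jurisdiction.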